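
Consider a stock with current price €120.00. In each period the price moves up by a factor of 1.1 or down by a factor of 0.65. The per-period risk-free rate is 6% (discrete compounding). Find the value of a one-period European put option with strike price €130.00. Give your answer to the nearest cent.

€4.36

Risk-neutral probability p = (1 + 0.06 − 0.65)/(1.1 − 0.65) = 0.4100/0.4500 = 0.9111
Terminal stock prices: S_u = 132, S_d = 78
Terminal payoffs (K − S): max(-2, 0) = 0, max(52, 0) = 52
Node 0 (S = 120): V_0 = 1/1.06·[0.9111·0.0000 + 0.0889·52.0000] = 4.3606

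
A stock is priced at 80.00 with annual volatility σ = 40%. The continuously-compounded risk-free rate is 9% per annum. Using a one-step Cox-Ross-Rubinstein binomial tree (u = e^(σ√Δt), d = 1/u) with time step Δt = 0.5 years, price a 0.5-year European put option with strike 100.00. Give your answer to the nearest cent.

18.60

CRR parameters: u = e^(σ√Δt) = e^(0.4·√0.5) = 1.3269, d = 1/u = 0.7536
Per-period rate: rΔt = 0.09·0.5 = 0.045, so R = e^0.045 = 1.0460
Risk-neutral probability p = (e^0.045 − 0.7536)/(1.3269 − 0.7536) = 0.2924/0.5733 = 0.5100
Terminal stock prices: S_u = 106.2, S_d = 60.29
Terminal payoffs (K − S): max(-6.152, 0) = 0, max(39.71, 0) = 39.71
Node 0 (S = 80): V_0 = e^(−0.045)·[0.5100·0.0000 + 0.4900·39.7089] = 18.5994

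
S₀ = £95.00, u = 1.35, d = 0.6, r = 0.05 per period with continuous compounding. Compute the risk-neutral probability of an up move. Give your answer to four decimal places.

Risk-neutral probability p = (e^0.05 − 0.6)/(1.35 − 0.6) = 0.4513/0.7500 = 0.6017

p = 0.6017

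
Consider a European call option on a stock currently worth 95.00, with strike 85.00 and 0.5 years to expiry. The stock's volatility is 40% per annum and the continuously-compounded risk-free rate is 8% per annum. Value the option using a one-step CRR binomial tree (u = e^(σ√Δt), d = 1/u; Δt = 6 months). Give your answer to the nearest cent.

19.76

CRR parameters: u = e^(σ√Δt) = e^(0.4·√0.5) = 1.3269, d = 1/u = 0.7536
Per-period rate: rΔt = 0.08·0.5 = 0.04, so R = e^0.04 = 1.0408
Risk-neutral probability p = (e^0.04 − 0.7536)/(1.3269 − 0.7536) = 0.2872/0.5733 = 0.5009
Terminal stock prices: S_u = 126.1, S_d = 71.6
Terminal payoffs (S − K): max(41.06, 0) = 41.06, max(-13.4, 0) = 0
Node 0 (S = 95): V_0 = e^(−0.04)·[0.5009·41.0552 + 0.4991·0.0000] = 19.7601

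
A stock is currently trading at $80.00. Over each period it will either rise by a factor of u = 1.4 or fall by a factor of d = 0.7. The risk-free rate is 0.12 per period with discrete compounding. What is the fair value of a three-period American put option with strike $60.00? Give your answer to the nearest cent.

Risk-neutral probability p = (1 + 0.12 − 0.7)/(1.4 − 0.7) = 0.4200/0.7000 = 0.6000
Terminal stock prices: S_uuu = 219.5, S_uud = 109.8, S_udd = 54.88, S_ddd = 27.44
Terminal payoffs (K − S): max(-159.5, 0) = 0, max(-49.76, 0) = 0, max(5.12, 0) = 5.12, max(32.56, 0) = 32.56
Node uu (S = 156.8): continuation = 1/1.12·[0.6000·0.0000 + 0.4000·0.0000] = 0.0000; exercise value = 0.0000 ≤ continuation, so V_uu = 0.0000
Node ud (S = 78.4): continuation = 1/1.12·[0.6000·0.0000 + 0.4000·5.1200] = 1.8286; exercise value = 0.0000 ≤ continuation, so V_ud = 1.8286
Node dd (S = 39.2): continuation = 1/1.12·[0.6000·5.1200 + 0.4000·32.5600] = 14.3714; exercise value = 20.8000 > continuation, so V_dd = 20.8000 (exercise)
Node u (S = 112): continuation = 1/1.12·[0.6000·0.0000 + 0.4000·1.8286] = 0.6531; exercise value = 0.0000 ≤ continuation, so V_u = 0.6531
Node d (S = 56): continuation = 1/1.12·[0.6000·1.8286 + 0.4000·20.8000] = 8.4082; exercise value = 4.0000 ≤ continuation, so V_d = 8.4082
Node 0 (S = 80): continuation = 1/1.12·[0.6000·0.6531 + 0.4000·8.4082] = 3.3528; exercise value = 0.0000 ≤ continuation, so V_0 = 3.3528

$3.35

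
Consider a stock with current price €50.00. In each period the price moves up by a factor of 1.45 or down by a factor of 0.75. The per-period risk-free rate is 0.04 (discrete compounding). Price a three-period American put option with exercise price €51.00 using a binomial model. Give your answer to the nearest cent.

Risk-neutral probability p = (1 + 0.04 − 0.75)/(1.45 − 0.75) = 0.2900/0.7000 = 0.4143
Terminal stock prices: S_uuu = 152.4, S_uud = 78.84, S_udd = 40.78, S_ddd = 21.09
Terminal payoffs (K − S): max(-101.4, 0) = 0, max(-27.84, 0) = 0, max(10.22, 0) = 10.22, max(29.91, 0) = 29.91
Node uu (S = 105.1): continuation = 1/1.04·[0.4143·0.0000 + 0.5857·0.0000] = 0.0000; exercise value = 0.0000 ≤ continuation, so V_uu = 0.0000
Node ud (S = 54.38): continuation = 1/1.04·[0.4143·0.0000 + 0.5857·10.2188] = 5.7551; exercise value = 0.0000 ≤ continuation, so V_ud = 5.7551
Node dd (S = 28.12): continuation = 1/1.04·[0.4143·10.2188 + 0.5857·29.9062] = 20.9135; exercise value = 22.8750 > continuation, so V_dd = 22.8750 (exercise)
Node u (S = 72.5): continuation = 1/1.04·[0.4143·0.0000 + 0.5857·5.7551] = 3.2412; exercise value = 0.0000 ≤ continuation, so V_u = 3.2412
Node d (S = 37.5): continuation = 1/1.04·[0.4143·5.7551 + 0.5857·22.8750] = 15.1754; exercise value = 13.5000 ≤ continuation, so V_d = 15.1754
Node 0 (S = 50): continuation = 1/1.04·[0.4143·3.2412 + 0.5857·15.1754] = 9.8377; exercise value = 1.0000 ≤ continuation, so V_0 = 9.8377

€9.84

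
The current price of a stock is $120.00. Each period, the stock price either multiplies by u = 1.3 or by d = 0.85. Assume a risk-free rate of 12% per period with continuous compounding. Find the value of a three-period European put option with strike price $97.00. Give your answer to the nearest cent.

$0.92

Risk-neutral probability p = (e^0.12 − 0.85)/(1.3 − 0.85) = 0.2775/0.4500 = 0.6167
Terminal stock prices: S_uuu = 263.6, S_uud = 172.4, S_udd = 112.7, S_ddd = 73.69
Terminal payoffs (K − S): max(-166.6, 0) = 0, max(-75.38, 0) = 0, max(-15.71, 0) = 0, max(23.31, 0) = 23.31
Node uu (S = 202.8): V_uu = e^(−0.12)·[0.6167·0.0000 + 0.3833·0.0000] = 0.0000
Node ud (S = 132.6): V_ud = e^(−0.12)·[0.6167·0.0000 + 0.3833·0.0000] = 0.0000
Node dd (S = 86.7): V_dd = e^(−0.12)·[0.6167·0.0000 + 0.3833·23.3050] = 7.9235
Node u (S = 156): V_u = e^(−0.12)·[0.6167·0.0000 + 0.3833·0.0000] = 0.0000
Node d (S = 102): V_d = e^(−0.12)·[0.6167·0.0000 + 0.3833·7.9235] = 2.6939
Node 0 (S = 120): V_0 = e^(−0.12)·[0.6167·0.0000 + 0.3833·2.6939] = 0.9159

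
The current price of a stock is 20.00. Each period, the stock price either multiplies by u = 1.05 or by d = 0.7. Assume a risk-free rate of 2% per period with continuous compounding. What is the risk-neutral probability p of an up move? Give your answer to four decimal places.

Risk-neutral probability p = (e^0.02 − 0.7)/(1.05 − 0.7) = 0.3202/0.3500 = 0.9149

p = 0.9149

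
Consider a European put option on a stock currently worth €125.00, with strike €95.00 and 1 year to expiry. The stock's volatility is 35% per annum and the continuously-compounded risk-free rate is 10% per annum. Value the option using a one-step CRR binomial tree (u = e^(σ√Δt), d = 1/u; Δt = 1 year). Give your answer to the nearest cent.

CRR parameters: u = e^(σ√Δt) = e^(0.35·√1) = 1.4191, d = 1/u = 0.7047
Per-period rate: rΔt = 0.1·1 = 0.1, so R = e^0.1 = 1.1052
Risk-neutral probability p = (e^0.1 − 0.7047)/(1.4191 − 0.7047) = 0.4005/0.7144 = 0.5606
Terminal stock prices: S_u = 177.4, S_d = 88.09
Terminal payoffs (K − S): max(-82.38, 0) = 0, max(6.914, 0) = 6.914
Node 0 (S = 125): V_0 = e^(−0.1)·[0.5606·0.0000 + 0.4394·6.9140] = 2.7489

€2.75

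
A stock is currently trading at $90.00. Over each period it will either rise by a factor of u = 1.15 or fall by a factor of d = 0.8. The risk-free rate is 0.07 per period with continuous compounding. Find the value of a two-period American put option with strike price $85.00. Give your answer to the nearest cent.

$3.01

Risk-neutral probability p = (e^0.07 − 0.8)/(1.15 − 0.8) = 0.2725/0.3500 = 0.7786
Terminal stock prices: S_uu = 119, S_ud = 82.8, S_dd = 57.6
Terminal payoffs (K − S): max(-34.02, 0) = 0, max(2.2, 0) = 2.2, max(27.4, 0) = 27.4
Node u (S = 103.5): continuation = e^(−0.07)·[0.7786·0.0000 + 0.2214·2.2000] = 0.4542; exercise value = 0.0000 ≤ continuation, so V_u = 0.4542
Node d (S = 72): continuation = e^(−0.07)·[0.7786·2.2000 + 0.2214·27.4000] = 7.2535; exercise value = 13.0000 > continuation, so V_d = 13.0000 (exercise)
Node 0 (S = 90): continuation = e^(−0.07)·[0.7786·0.4542 + 0.2214·13.0000] = 3.0134; exercise value = 0.0000 ≤ continuation, so V_0 = 3.0134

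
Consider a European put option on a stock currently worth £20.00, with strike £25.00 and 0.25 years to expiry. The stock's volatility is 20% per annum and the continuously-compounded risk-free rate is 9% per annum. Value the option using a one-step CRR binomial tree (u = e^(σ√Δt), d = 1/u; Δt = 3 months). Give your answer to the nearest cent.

CRR parameters: u = e^(σ√Δt) = e^(0.2·√0.25) = 1.1052, d = 1/u = 0.9048
Per-period rate: rΔt = 0.09·0.25 = 0.0225, so R = e^0.0225 = 1.0228
Risk-neutral probability p = (e^0.0225 − 0.9048)/(1.1052 − 0.9048) = 0.1179/0.2003 = 0.5886
Terminal stock prices: S_u = 22.1, S_d = 18.1
Terminal payoffs (K − S): max(2.897, 0) = 2.897, max(6.903, 0) = 6.903
Node 0 (S = 20): V_0 = e^(−0.0225)·[0.5886·2.8966 + 0.4114·6.9033] = 4.4438

£4.44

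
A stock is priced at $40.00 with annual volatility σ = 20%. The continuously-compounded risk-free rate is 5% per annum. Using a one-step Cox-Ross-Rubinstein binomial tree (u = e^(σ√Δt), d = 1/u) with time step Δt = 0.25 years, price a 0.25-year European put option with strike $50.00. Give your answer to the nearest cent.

CRR parameters: u = e^(σ√Δt) = e^(0.2·√0.25) = 1.1052, d = 1/u = 0.9048
Per-period rate: rΔt = 0.05·0.25 = 0.0125, so R = e^0.0125 = 1.0126
Risk-neutral probability p = (e^0.0125 − 0.9048)/(1.1052 − 0.9048) = 0.1077/0.2003 = 0.5378
Terminal stock prices: S_u = 44.21, S_d = 36.19
Terminal payoffs (K − S): max(5.793, 0) = 5.793, max(13.81, 0) = 13.81
Node 0 (S = 40): V_0 = e^(−0.0125)·[0.5378·5.7932 + 0.4622·13.8065] = 9.3789

$9.38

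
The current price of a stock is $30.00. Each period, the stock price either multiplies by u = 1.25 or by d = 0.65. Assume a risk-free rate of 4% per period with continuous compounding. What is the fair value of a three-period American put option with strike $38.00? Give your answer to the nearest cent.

Risk-neutral probability p = (e^0.04 − 0.65)/(1.25 − 0.65) = 0.3908/0.6000 = 0.6514
Terminal stock prices: S_uuu = 58.59, S_uud = 30.47, S_udd = 15.84, S_ddd = 8.239
Terminal payoffs (K − S): max(-20.59, 0) = 0, max(7.531, 0) = 7.531, max(22.16, 0) = 22.16, max(29.76, 0) = 29.76
Node uu (S = 46.88): continuation = e^(−0.04)·[0.6514·0.0000 + 0.3486·7.5312] = 2.5228; exercise value = 0.0000 ≤ continuation, so V_uu = 2.5228
Node ud (S = 24.38): continuation = e^(−0.04)·[0.6514·7.5312 + 0.3486·22.1562] = 12.1350; exercise value = 13.6250 > continuation, so V_ud = 13.6250 (exercise)
Node dd (S = 12.68): continuation = e^(−0.04)·[0.6514·22.1562 + 0.3486·29.7613] = 23.8350; exercise value = 25.3250 > continuation, so V_dd = 25.3250 (exercise)
Node u (S = 37.5): continuation = e^(−0.04)·[0.6514·2.5228 + 0.3486·13.6250] = 6.1429; exercise value = 0.5000 ≤ continuation, so V_u = 6.1429
Node d (S = 19.5): continuation = e^(−0.04)·[0.6514·13.6250 + 0.3486·25.3250] = 17.0100; exercise value = 18.5000 > continuation, so V_d = 18.5000 (exercise)
Node 0 (S = 30): continuation = e^(−0.04)·[0.6514·6.1429 + 0.3486·18.5000] = 10.0414; exercise value = 8.0000 ≤ continuation, so V_0 = 10.0414

$10.04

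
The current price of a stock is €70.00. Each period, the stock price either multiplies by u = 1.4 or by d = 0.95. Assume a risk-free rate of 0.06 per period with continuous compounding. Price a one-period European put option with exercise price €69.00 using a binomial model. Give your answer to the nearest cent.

€1.77

Risk-neutral probability p = (e^0.06 − 0.95)/(1.4 − 0.95) = 0.1118/0.4500 = 0.2485
Terminal stock prices: S_u = 98, S_d = 66.5
Terminal payoffs (K − S): max(-29, 0) = 0, max(2.5, 0) = 2.5
Node 0 (S = 70): V_0 = e^(−0.06)·[0.2485·0.0000 + 0.7515·2.5000] = 1.7693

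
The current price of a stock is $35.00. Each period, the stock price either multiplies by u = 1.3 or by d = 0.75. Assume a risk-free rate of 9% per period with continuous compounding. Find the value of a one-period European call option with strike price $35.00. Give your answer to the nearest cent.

$6.01

Risk-neutral probability p = (e^0.09 − 0.75)/(1.3 − 0.75) = 0.3442/0.5500 = 0.6258
Terminal stock prices: S_u = 45.5, S_d = 26.25
Terminal payoffs (S − K): max(10.5, 0) = 10.5, max(-8.75, 0) = 0
Node 0 (S = 35): V_0 = e^(−0.09)·[0.6258·10.5000 + 0.3742·0.0000] = 6.0051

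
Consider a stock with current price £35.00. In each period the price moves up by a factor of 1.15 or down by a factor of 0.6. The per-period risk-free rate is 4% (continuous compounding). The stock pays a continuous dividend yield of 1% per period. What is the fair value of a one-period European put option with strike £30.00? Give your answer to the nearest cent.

Per-period risk-free factor R = e^0.04 = 1.0408; dividend-adjusted growth = e^(0.04−0.01) = 1.0305.
Risk-neutral probability p = (1.0305 − 0.6)/(1.15 − 0.6) = 0.4305/0.5500 = 0.7826
Terminal stock prices: S_u = 40.25, S_d = 21
Terminal payoffs (K − S): max(-10.25, 0) = 0, max(9, 0) = 9
Node 0 (S = 35): V_0 = e^(−0.04)·[0.7826·0.0000 + 0.2174·9.0000] = 1.8795

£1.88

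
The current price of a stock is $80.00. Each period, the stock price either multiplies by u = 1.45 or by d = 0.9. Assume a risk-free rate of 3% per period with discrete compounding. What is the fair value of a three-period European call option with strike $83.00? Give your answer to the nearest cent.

$14.10

Risk-neutral probability p = (1 + 0.03 − 0.9)/(1.45 − 0.9) = 0.1300/0.5500 = 0.2364
Terminal stock prices: S_uuu = 243.9, S_uud = 151.4, S_udd = 93.96, S_ddd = 58.32
Terminal payoffs (S − K): max(160.9, 0) = 160.9, max(68.38, 0) = 68.38, max(10.96, 0) = 10.96, max(-24.68, 0) = 0
Node uu (S = 168.2): V_uu = 1/1.03·[0.2364·160.8900 + 0.7636·68.3800] = 87.6175
Node ud (S = 104.4): V_ud = 1/1.03·[0.2364·68.3800 + 0.7636·10.9600] = 23.8175
Node dd (S = 64.8): V_dd = 1/1.03·[0.2364·10.9600 + 0.7636·0.0000] = 2.5151
Node u (S = 116): V_u = 1/1.03·[0.2364·87.6175 + 0.7636·23.8175] = 37.7645
Node d (S = 72): V_d = 1/1.03·[0.2364·23.8175 + 0.7636·2.5151] = 7.3303
Node 0 (S = 80): V_0 = 1/1.03·[0.2364·37.7645 + 0.7636·7.3303] = 14.1008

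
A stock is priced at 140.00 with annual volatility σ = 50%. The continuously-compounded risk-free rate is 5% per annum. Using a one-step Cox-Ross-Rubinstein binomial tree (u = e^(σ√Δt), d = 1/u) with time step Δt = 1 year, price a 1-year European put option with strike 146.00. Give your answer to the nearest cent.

CRR parameters: u = e^(σ√Δt) = e^(0.5·√1) = 1.6487, d = 1/u = 0.6065
Per-period rate: rΔt = 0.05·1 = 0.05, so R = e^0.05 = 1.0513
Risk-neutral probability p = (e^0.05 − 0.6065)/(1.6487 − 0.6065) = 0.4447/1.0422 = 0.4267
Terminal stock prices: S_u = 230.8, S_d = 84.91
Terminal payoffs (K − S): max(-84.82, 0) = 0, max(61.09, 0) = 61.09
Node 0 (S = 140): V_0 = e^(−0.05)·[0.4267·0.0000 + 0.5733·61.0857] = 33.3104

33.31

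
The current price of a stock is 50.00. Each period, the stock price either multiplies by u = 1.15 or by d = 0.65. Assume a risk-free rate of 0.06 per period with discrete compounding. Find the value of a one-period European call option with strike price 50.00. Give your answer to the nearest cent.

Risk-neutral probability p = (1 + 0.06 − 0.65)/(1.15 − 0.65) = 0.4100/0.5000 = 0.8200
Terminal stock prices: S_u = 57.5, S_d = 32.5
Terminal payoffs (S − K): max(7.5, 0) = 7.5, max(-17.5, 0) = 0
Node 0 (S = 50): V_0 = 1/1.06·[0.8200·7.5000 + 0.1800·0.0000] = 5.8019

5.80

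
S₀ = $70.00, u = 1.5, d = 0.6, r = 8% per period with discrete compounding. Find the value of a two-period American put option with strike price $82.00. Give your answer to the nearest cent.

Risk-neutral probability p = (1 + 0.08 − 0.6)/(1.5 − 0.6) = 0.4800/0.9000 = 0.5333
Terminal stock prices: S_uu = 157.5, S_ud = 63, S_dd = 25.2
Terminal payoffs (K − S): max(-75.5, 0) = 0, max(19, 0) = 19, max(56.8, 0) = 56.8
Node u (S = 105): continuation = 1/1.08·[0.5333·0.0000 + 0.4667·19.0000] = 8.2099; exercise value = 0.0000 ≤ continuation, so V_u = 8.2099
Node d (S = 42): continuation = 1/1.08·[0.5333·19.0000 + 0.4667·56.8000] = 33.9259; exercise value = 40.0000 > continuation, so V_d = 40.0000 (exercise)
Node 0 (S = 70): continuation = 1/1.08·[0.5333·8.2099 + 0.4667·40.0000] = 21.3382; exercise value = 12.0000 ≤ continuation, so V_0 = 21.3382

$21.34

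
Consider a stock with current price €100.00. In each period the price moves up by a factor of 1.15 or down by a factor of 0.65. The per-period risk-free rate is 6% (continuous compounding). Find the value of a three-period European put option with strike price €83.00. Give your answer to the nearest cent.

€2.46

Risk-neutral probability p = (e^0.06 − 0.65)/(1.15 − 0.65) = 0.4118/0.5000 = 0.8237
Terminal stock prices: S_uuu = 152.1, S_uud = 85.96, S_udd = 48.59, S_ddd = 27.46
Terminal payoffs (K − S): max(-69.09, 0) = 0, max(-2.962, 0) = 0, max(34.41, 0) = 34.41, max(55.54, 0) = 55.54
Node uu (S = 132.2): V_uu = e^(−0.06)·[0.8237·0.0000 + 0.1763·0.0000] = 0.0000
Node ud (S = 74.75): V_ud = e^(−0.06)·[0.8237·0.0000 + 0.1763·34.4125] = 5.7145
Node dd (S = 42.25): V_dd = e^(−0.06)·[0.8237·34.4125 + 0.1763·55.5375] = 35.9165
Node u (S = 115): V_u = e^(−0.06)·[0.8237·0.0000 + 0.1763·5.7145] = 0.9489
Node d (S = 65): V_d = e^(−0.06)·[0.8237·5.7145 + 0.1763·35.9165] = 10.3970
Node 0 (S = 100): V_0 = e^(−0.06)·[0.8237·0.9489 + 0.1763·10.3970] = 2.4626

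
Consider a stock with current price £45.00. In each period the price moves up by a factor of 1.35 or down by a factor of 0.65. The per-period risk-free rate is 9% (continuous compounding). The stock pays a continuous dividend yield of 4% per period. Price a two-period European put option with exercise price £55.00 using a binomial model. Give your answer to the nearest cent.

£11.81

Per-period risk-free factor R = e^0.09 = 1.0942; dividend-adjusted growth = e^(0.09−0.04) = 1.0513.
Risk-neutral probability p = (1.0513 − 0.65)/(1.35 − 0.65) = 0.4013/0.7000 = 0.5732
Terminal stock prices: S_uu = 82.01, S_ud = 39.49, S_dd = 19.01
Terminal payoffs (K − S): max(-27.01, 0) = 0, max(15.51, 0) = 15.51, max(35.99, 0) = 35.99
Node u (S = 60.75): V_u = e^(−0.09)·[0.5732·0.0000 + 0.4268·15.5125] = 6.0503
Node d (S = 29.25): V_d = e^(−0.09)·[0.5732·15.5125 + 0.4268·35.9875] = 22.1631
Node 0 (S = 45): V_0 = e^(−0.09)·[0.5732·6.0503 + 0.4268·22.1631] = 11.8139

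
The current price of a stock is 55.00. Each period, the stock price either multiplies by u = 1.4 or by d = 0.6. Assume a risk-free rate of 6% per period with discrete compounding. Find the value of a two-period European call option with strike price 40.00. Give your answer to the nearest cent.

22.65

Risk-neutral probability p = (1 + 0.06 − 0.6)/(1.4 − 0.6) = 0.4600/0.8000 = 0.5750
Terminal stock prices: S_uu = 107.8, S_ud = 46.2, S_dd = 19.8
Terminal payoffs (S − K): max(67.8, 0) = 67.8, max(6.2, 0) = 6.2, max(-20.2, 0) = 0
Node u (S = 77): V_u = 1/1.06·[0.5750·67.8000 + 0.4250·6.2000] = 39.2642
Node d (S = 33): V_d = 1/1.06·[0.5750·6.2000 + 0.4250·0.0000] = 3.3632
Node 0 (S = 55): V_0 = 1/1.06·[0.5750·39.2642 + 0.4250·3.3632] = 22.6474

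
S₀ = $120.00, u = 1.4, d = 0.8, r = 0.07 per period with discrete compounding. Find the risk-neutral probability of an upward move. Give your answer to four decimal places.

Risk-neutral probability p = (1 + 0.07 − 0.8)/(1.4 − 0.8) = 0.2700/0.6000 = 0.4500

p = 0.4500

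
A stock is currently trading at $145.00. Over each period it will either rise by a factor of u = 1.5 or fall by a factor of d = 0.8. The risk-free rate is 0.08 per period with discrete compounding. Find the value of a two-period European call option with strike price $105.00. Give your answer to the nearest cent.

Risk-neutral probability p = (1 + 0.08 − 0.8)/(1.5 − 0.8) = 0.2800/0.7000 = 0.4000
Terminal stock prices: S_uu = 326.2, S_ud = 174, S_dd = 92.8
Terminal payoffs (S − K): max(221.2, 0) = 221.2, max(69, 0) = 69, max(-12.2, 0) = 0
Node u (S = 217.5): V_u = 1/1.08·[0.4000·221.2500 + 0.6000·69.0000] = 120.2778
Node d (S = 116): V_d = 1/1.08·[0.4000·69.0000 + 0.6000·0.0000] = 25.5556
Node 0 (S = 145): V_0 = 1/1.08·[0.4000·120.2778 + 0.6000·25.5556] = 58.7449

$58.74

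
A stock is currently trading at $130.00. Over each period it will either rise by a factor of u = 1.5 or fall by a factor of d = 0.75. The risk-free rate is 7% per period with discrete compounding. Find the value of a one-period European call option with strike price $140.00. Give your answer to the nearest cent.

$21.93

Risk-neutral probability p = (1 + 0.07 − 0.75)/(1.5 − 0.75) = 0.3200/0.7500 = 0.4267
Terminal stock prices: S_u = 195, S_d = 97.5
Terminal payoffs (S − K): max(55, 0) = 55, max(-42.5, 0) = 0
Node 0 (S = 130): V_0 = 1/1.07·[0.4267·55.0000 + 0.5733·0.0000] = 21.9315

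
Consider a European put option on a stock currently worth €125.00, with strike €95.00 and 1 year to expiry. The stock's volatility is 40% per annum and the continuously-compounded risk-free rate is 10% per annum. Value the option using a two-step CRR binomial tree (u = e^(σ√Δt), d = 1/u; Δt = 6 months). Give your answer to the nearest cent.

CRR parameters: u = e^(σ√Δt) = e^(0.4·√0.5) = 1.3269, d = 1/u = 0.7536
Per-period rate: rΔt = 0.1·0.5 = 0.05, so R = e^0.05 = 1.0513
Risk-neutral probability p = (e^0.05 − 0.7536)/(1.3269 − 0.7536) = 0.2976/0.5733 = 0.5192
Terminal stock prices: S_uu = 220.1, S_ud = 125, S_dd = 71
Terminal payoffs (K − S): max(-125.1, 0) = 0, max(-30, 0) = 0, max(24, 0) = 24
Node u (S = 165.9): V_u = e^(−0.05)·[0.5192·0.0000 + 0.4808·0.0000] = 0.0000
Node d (S = 94.2): V_d = e^(−0.05)·[0.5192·0.0000 + 0.4808·24.0037] = 10.9782
Node 0 (S = 125): V_0 = e^(−0.05)·[0.5192·0.0000 + 0.4808·10.9782] = 5.0210

€5.02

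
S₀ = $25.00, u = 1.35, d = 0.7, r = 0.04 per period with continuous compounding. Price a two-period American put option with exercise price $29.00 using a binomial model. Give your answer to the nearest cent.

Risk-neutral probability p = (e^0.04 − 0.7)/(1.35 − 0.7) = 0.3408/0.6500 = 0.5243
Terminal stock prices: S_uu = 45.56, S_ud = 23.62, S_dd = 12.25
Terminal payoffs (K − S): max(-16.56, 0) = 0, max(5.375, 0) = 5.375, max(16.75, 0) = 16.75
Node u (S = 33.75): continuation = e^(−0.04)·[0.5243·0.0000 + 0.4757·5.3750] = 2.4565; exercise value = 0.0000 ≤ continuation, so V_u = 2.4565
Node d (S = 17.5): continuation = e^(−0.04)·[0.5243·5.3750 + 0.4757·16.7500] = 10.3629; exercise value = 11.5000 > continuation, so V_d = 11.5000 (exercise)
Node 0 (S = 25): continuation = e^(−0.04)·[0.5243·2.4565 + 0.4757·11.5000] = 6.4933; exercise value = 4.0000 ≤ continuation, so V_0 = 6.4933

$6.49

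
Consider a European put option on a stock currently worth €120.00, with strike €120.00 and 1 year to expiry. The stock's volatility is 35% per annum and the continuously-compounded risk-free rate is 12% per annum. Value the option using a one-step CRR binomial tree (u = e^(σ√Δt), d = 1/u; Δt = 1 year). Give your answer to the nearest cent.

€12.83

CRR parameters: u = e^(σ√Δt) = e^(0.35·√1) = 1.4191, d = 1/u = 0.7047
Per-period rate: rΔt = 0.12·1 = 0.12, so R = e^0.12 = 1.1275
Risk-neutral probability p = (e^0.12 − 0.7047)/(1.4191 − 0.7047) = 0.4228/0.7144 = 0.5919
Terminal stock prices: S_u = 170.3, S_d = 84.56
Terminal payoffs (K − S): max(-50.29, 0) = 0, max(35.44, 0) = 35.44
Node 0 (S = 120): V_0 = e^(−0.12)·[0.5919·0.0000 + 0.4081·35.4374] = 12.8281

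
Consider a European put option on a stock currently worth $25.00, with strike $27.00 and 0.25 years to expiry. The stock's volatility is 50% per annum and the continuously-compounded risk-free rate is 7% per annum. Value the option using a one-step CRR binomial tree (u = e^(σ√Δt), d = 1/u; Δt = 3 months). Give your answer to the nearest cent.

$3.90

CRR parameters: u = e^(σ√Δt) = e^(0.5·√0.25) = 1.2840, d = 1/u = 0.7788
Per-period rate: rΔt = 0.07·0.25 = 0.0175, so R = e^0.0175 = 1.0177
Risk-neutral probability p = (e^0.0175 − 0.7788)/(1.2840 − 0.7788) = 0.2389/0.5052 = 0.4728
Terminal stock prices: S_u = 32.1, S_d = 19.47
Terminal payoffs (K − S): max(-5.101, 0) = 0, max(7.53, 0) = 7.53
Node 0 (S = 25): V_0 = e^(−0.0175)·[0.4728·0.0000 + 0.5272·7.5300] = 3.9012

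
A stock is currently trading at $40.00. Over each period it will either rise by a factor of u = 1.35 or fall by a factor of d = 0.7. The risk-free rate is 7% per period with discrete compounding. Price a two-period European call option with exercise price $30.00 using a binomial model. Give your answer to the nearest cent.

$15.48

Risk-neutral probability p = (1 + 0.07 − 0.7)/(1.35 − 0.7) = 0.3700/0.6500 = 0.5692
Terminal stock prices: S_uu = 72.9, S_ud = 37.8, S_dd = 19.6
Terminal payoffs (S − K): max(42.9, 0) = 42.9, max(7.8, 0) = 7.8, max(-10.4, 0) = 0
Node u (S = 54): V_u = 1/1.07·[0.5692·42.9000 + 0.4308·7.8000] = 25.9626
Node d (S = 28): V_d = 1/1.07·[0.5692·7.8000 + 0.4308·0.0000] = 4.1495
Node 0 (S = 40): V_0 = 1/1.07·[0.5692·25.9626 + 0.4308·4.1495] = 15.4824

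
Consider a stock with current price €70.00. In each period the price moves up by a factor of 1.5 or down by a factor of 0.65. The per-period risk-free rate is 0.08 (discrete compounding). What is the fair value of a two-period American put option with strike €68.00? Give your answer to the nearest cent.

Risk-neutral probability p = (1 + 0.08 − 0.65)/(1.5 − 0.65) = 0.4300/0.8500 = 0.5059
Terminal stock prices: S_uu = 157.5, S_ud = 68.25, S_dd = 29.58
Terminal payoffs (K − S): max(-89.5, 0) = 0, max(-0.25, 0) = 0, max(38.42, 0) = 38.42
Node u (S = 105): continuation = 1/1.08·[0.5059·0.0000 + 0.4941·0.0000] = 0.0000; exercise value = 0.0000 ≤ continuation, so V_u = 0.0000
Node d (S = 45.5): continuation = 1/1.08·[0.5059·0.0000 + 0.4941·38.4250] = 17.5801; exercise value = 22.5000 > continuation, so V_d = 22.5000 (exercise)
Node 0 (S = 70): continuation = 1/1.08·[0.5059·0.0000 + 0.4941·22.5000] = 10.2941; exercise value = 0.0000 ≤ continuation, so V_0 = 10.2941

€10.29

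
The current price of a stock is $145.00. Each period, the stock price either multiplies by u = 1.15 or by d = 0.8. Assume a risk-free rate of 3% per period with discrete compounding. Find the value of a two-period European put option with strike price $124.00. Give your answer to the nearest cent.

Risk-neutral probability p = (1 + 0.03 − 0.8)/(1.15 − 0.8) = 0.2300/0.3500 = 0.6571
Terminal stock prices: S_uu = 191.8, S_ud = 133.4, S_dd = 92.8
Terminal payoffs (K − S): max(-67.76, 0) = 0, max(-9.4, 0) = 0, max(31.2, 0) = 31.2
Node u (S = 166.8): V_u = 1/1.03·[0.6571·0.0000 + 0.3429·0.0000] = 0.0000
Node d (S = 116): V_d = 1/1.03·[0.6571·0.0000 + 0.3429·31.2000] = 10.3856
Node 0 (S = 145): V_0 = 1/1.03·[0.6571·0.0000 + 0.3429·10.3856] = 3.4571

$3.46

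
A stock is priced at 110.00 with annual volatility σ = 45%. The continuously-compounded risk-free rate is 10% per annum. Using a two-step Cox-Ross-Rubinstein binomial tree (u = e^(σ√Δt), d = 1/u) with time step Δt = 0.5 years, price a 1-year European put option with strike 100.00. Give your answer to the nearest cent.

CRR parameters: u = e^(σ√Δt) = e^(0.45·√0.5) = 1.3746, d = 1/u = 0.7275
Per-period rate: rΔt = 0.1·0.5 = 0.05, so R = e^0.05 = 1.0513
Risk-neutral probability p = (e^0.05 − 0.7275)/(1.3746 − 0.7275) = 0.3238/0.6472 = 0.5003
Terminal stock prices: S_uu = 207.9, S_ud = 110, S_dd = 58.21
Terminal payoffs (K − S): max(-107.9, 0) = 0, max(-10, 0) = 0, max(41.79, 0) = 41.79
Node u (S = 151.2): V_u = e^(−0.05)·[0.5003·0.0000 + 0.4997·0.0000] = 0.0000
Node d (S = 80.02): V_d = e^(−0.05)·[0.5003·0.0000 + 0.4997·41.7884] = 19.8618
Node 0 (S = 110): V_0 = e^(−0.05)·[0.5003·0.0000 + 0.4997·19.8618] = 9.4402

9.44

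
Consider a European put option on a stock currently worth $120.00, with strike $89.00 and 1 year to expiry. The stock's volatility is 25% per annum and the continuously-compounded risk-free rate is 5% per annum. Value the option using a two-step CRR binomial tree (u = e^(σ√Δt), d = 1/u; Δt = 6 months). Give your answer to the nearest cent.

$1.01

CRR parameters: u = e^(σ√Δt) = e^(0.25·√0.5) = 1.1934, d = 1/u = 0.8380
Per-period rate: rΔt = 0.05·0.5 = 0.025, so R = e^0.025 = 1.0253
Risk-neutral probability p = (e^0.025 − 0.8380)/(1.1934 − 0.8380) = 0.1873/0.3554 = 0.5272
Terminal stock prices: S_uu = 170.9, S_ud = 120, S_dd = 84.26
Terminal payoffs (K − S): max(-81.89, 0) = 0, max(-31, 0) = 0, max(4.737, 0) = 4.737
Node u (S = 143.2): V_u = e^(−0.025)·[0.5272·0.0000 + 0.4728·0.0000] = 0.0000
Node d (S = 100.6): V_d = e^(−0.025)·[0.5272·0.0000 + 0.4728·4.7374] = 2.1848
Node 0 (S = 120): V_0 = e^(−0.025)·[0.5272·0.0000 + 0.4728·2.1848] = 1.0076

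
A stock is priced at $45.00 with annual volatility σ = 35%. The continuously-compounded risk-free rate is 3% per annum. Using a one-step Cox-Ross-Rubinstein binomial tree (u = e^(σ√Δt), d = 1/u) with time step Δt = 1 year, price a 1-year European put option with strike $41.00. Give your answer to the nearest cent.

CRR parameters: u = e^(σ√Δt) = e^(0.35·√1) = 1.4191, d = 1/u = 0.7047
Per-period rate: rΔt = 0.03·1 = 0.03, so R = e^0.03 = 1.0305
Risk-neutral probability p = (e^0.03 − 0.7047)/(1.4191 − 0.7047) = 0.3258/0.7144 = 0.4560
Terminal stock prices: S_u = 63.86, S_d = 31.71
Terminal payoffs (K − S): max(-22.86, 0) = 0, max(9.289, 0) = 9.289
Node 0 (S = 45): V_0 = e^(−0.03)·[0.4560·0.0000 + 0.5440·9.2890] = 4.9038

$4.90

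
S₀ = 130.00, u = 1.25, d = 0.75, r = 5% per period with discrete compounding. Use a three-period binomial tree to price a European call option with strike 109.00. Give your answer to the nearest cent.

Risk-neutral probability p = (1 + 0.05 − 0.75)/(1.25 − 0.75) = 0.3000/0.5000 = 0.6000
Terminal stock prices: S_uuu = 253.9, S_uud = 152.3, S_udd = 91.41, S_ddd = 54.84
Terminal payoffs (S − K): max(144.9, 0) = 144.9, max(43.34, 0) = 43.34, max(-17.59, 0) = 0, max(-54.16, 0) = 0
Node uu (S = 203.1): V_uu = 1/1.05·[0.6000·144.9062 + 0.4000·43.3438] = 99.3155
Node ud (S = 121.9): V_ud = 1/1.05·[0.6000·43.3438 + 0.4000·0.0000] = 24.7679
Node dd (S = 73.12): V_dd = 1/1.05·[0.6000·0.0000 + 0.4000·0.0000] = 0.0000
Node u (S = 162.5): V_u = 1/1.05·[0.6000·99.3155 + 0.4000·24.7679] = 66.1871
Node d (S = 97.5): V_d = 1/1.05·[0.6000·24.7679 + 0.4000·0.0000] = 14.1531
Node 0 (S = 130): V_0 = 1/1.05·[0.6000·66.1871 + 0.4000·14.1531] = 43.2128

43.21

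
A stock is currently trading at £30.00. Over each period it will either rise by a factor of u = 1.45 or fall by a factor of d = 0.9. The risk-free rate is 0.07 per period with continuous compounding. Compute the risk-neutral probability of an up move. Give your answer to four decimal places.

p = 0.3137

Risk-neutral probability p = (e^0.07 − 0.9)/(1.45 − 0.9) = 0.1725/0.5500 = 0.3137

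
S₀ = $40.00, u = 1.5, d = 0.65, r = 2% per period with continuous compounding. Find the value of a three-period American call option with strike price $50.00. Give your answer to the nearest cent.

$9.18

Risk-neutral probability p = (e^0.02 − 0.65)/(1.5 − 0.65) = 0.3702/0.8500 = 0.4355
Terminal stock prices: S_uuu = 135, S_uud = 58.5, S_udd = 25.35, S_ddd = 10.98
Terminal payoffs (S − K): max(85, 0) = 85, max(8.5, 0) = 8.5, max(-24.65, 0) = 0, max(-39.02, 0) = 0
Node uu (S = 90): continuation = e^(−0.02)·[0.4355·85.0000 + 0.5645·8.5000] = 40.9901; exercise value = 40.0000 ≤ continuation, so V_uu = 40.9901
Node ud (S = 39): continuation = e^(−0.02)·[0.4355·8.5000 + 0.5645·0.0000] = 3.6287; exercise value = 0.0000 ≤ continuation, so V_ud = 3.6287
Node dd (S = 16.9): continuation = e^(−0.02)·[0.4355·0.0000 + 0.5645·0.0000] = 0.0000; exercise value = 0.0000 ≤ continuation, so V_dd = 0.0000
Node u (S = 60): continuation = e^(−0.02)·[0.4355·40.9901 + 0.5645·3.6287] = 19.5067; exercise value = 10.0000 ≤ continuation, so V_u = 19.5067
Node d (S = 26): continuation = e^(−0.02)·[0.4355·3.6287 + 0.5645·0.0000] = 1.5491; exercise value = 0.0000 ≤ continuation, so V_d = 1.5491
Node 0 (S = 40): continuation = e^(−0.02)·[0.4355·19.5067 + 0.5645·1.5491] = 9.1847; exercise value = 0.0000 ≤ continuation, so V_0 = 9.1847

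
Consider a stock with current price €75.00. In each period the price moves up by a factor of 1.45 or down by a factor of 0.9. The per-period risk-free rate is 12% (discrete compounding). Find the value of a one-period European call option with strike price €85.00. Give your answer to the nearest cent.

€8.48

Risk-neutral probability p = (1 + 0.12 − 0.9)/(1.45 − 0.9) = 0.2200/0.5500 = 0.4000
Terminal stock prices: S_u = 108.8, S_d = 67.5
Terminal payoffs (S − K): max(23.75, 0) = 23.75, max(-17.5, 0) = 0
Node 0 (S = 75): V_0 = 1/1.12·[0.4000·23.7500 + 0.6000·0.0000] = 8.4821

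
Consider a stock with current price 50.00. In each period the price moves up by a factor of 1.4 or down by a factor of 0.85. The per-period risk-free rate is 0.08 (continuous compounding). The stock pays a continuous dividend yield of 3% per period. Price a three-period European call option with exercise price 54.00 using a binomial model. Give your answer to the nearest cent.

Per-period risk-free factor R = e^0.08 = 1.0833; dividend-adjusted growth = e^(0.08−0.03) = 1.0513.
Risk-neutral probability p = (1.0513 − 0.85)/(1.4 − 0.85) = 0.2013/0.5500 = 0.3659
Terminal stock prices: S_uuu = 137.2, S_uud = 83.3, S_udd = 50.57, S_ddd = 30.71
Terminal payoffs (S − K): max(83.2, 0) = 83.2, max(29.3, 0) = 29.3, max(-3.425, 0) = 0, max(-23.29, 0) = 0
Node uu (S = 98): V_uu = e^(−0.08)·[0.3659·83.2000 + 0.6341·29.3000] = 45.2554
Node ud (S = 59.5): V_ud = e^(−0.08)·[0.3659·29.3000 + 0.6341·0.0000] = 9.8979
Node dd (S = 36.12): V_dd = e^(−0.08)·[0.3659·0.0000 + 0.6341·0.0000] = 0.0000
Node u (S = 70): V_u = e^(−0.08)·[0.3659·45.2554 + 0.6341·9.8979] = 21.0811
Node d (S = 42.5): V_d = e^(−0.08)·[0.3659·9.8979 + 0.6341·0.0000] = 3.3436
Node 0 (S = 50): V_0 = e^(−0.08)·[0.3659·21.0811 + 0.6341·3.3436] = 9.0785

9.08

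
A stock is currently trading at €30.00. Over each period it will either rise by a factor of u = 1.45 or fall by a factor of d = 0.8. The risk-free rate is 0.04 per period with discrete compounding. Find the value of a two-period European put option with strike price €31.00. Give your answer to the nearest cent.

Risk-neutral probability p = (1 + 0.04 − 0.8)/(1.45 − 0.8) = 0.2400/0.6500 = 0.3692
Terminal stock prices: S_uu = 63.08, S_ud = 34.8, S_dd = 19.2
Terminal payoffs (K − S): max(-32.08, 0) = 0, max(-3.8, 0) = 0, max(11.8, 0) = 11.8
Node u (S = 43.5): V_u = 1/1.04·[0.3692·0.0000 + 0.6308·0.0000] = 0.0000
Node d (S = 24): V_d = 1/1.04·[0.3692·0.0000 + 0.6308·11.8000] = 7.1568
Node 0 (S = 30): V_0 = 1/1.04·[0.3692·0.0000 + 0.6308·7.1568] = 4.3407

€4.34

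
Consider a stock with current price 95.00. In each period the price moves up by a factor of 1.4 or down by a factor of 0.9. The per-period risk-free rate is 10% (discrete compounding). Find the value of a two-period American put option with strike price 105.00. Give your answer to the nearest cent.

10.64

Risk-neutral probability p = (1 + 0.1 − 0.9)/(1.4 − 0.9) = 0.2000/0.5000 = 0.4000
Terminal stock prices: S_uu = 186.2, S_ud = 119.7, S_dd = 76.95
Terminal payoffs (K − S): max(-81.2, 0) = 0, max(-14.7, 0) = 0, max(28.05, 0) = 28.05
Node u (S = 133): continuation = 1/1.1·[0.4000·0.0000 + 0.6000·0.0000] = 0.0000; exercise value = 0.0000 ≤ continuation, so V_u = 0.0000
Node d (S = 85.5): continuation = 1/1.1·[0.4000·0.0000 + 0.6000·28.0500] = 15.3000; exercise value = 19.5000 > continuation, so V_d = 19.5000 (exercise)
Node 0 (S = 95): continuation = 1/1.1·[0.4000·0.0000 + 0.6000·19.5000] = 10.6364; exercise value = 10.0000 ≤ continuation, so V_0 = 10.6364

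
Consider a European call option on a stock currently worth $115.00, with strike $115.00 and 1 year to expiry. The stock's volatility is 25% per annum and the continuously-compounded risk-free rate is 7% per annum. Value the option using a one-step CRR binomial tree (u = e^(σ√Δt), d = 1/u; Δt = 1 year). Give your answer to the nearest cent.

$17.70

CRR parameters: u = e^(σ√Δt) = e^(0.25·√1) = 1.2840, d = 1/u = 0.7788
Per-period rate: rΔt = 0.07·1 = 0.07, so R = e^0.07 = 1.0725
Risk-neutral probability p = (e^0.07 − 0.7788)/(1.2840 − 0.7788) = 0.2937/0.5052 = 0.5813
Terminal stock prices: S_u = 147.7, S_d = 89.56
Terminal payoffs (S − K): max(32.66, 0) = 32.66, max(-25.44, 0) = 0
Node 0 (S = 115): V_0 = e^(−0.07)·[0.5813·32.6629 + 0.4187·0.0000] = 17.7045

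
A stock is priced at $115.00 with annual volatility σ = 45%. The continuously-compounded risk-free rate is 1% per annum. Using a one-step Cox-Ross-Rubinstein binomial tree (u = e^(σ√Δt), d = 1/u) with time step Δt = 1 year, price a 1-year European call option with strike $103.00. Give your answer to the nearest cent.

$30.65

CRR parameters: u = e^(σ√Δt) = e^(0.45·√1) = 1.5683, d = 1/u = 0.6376
Per-period rate: rΔt = 0.01·1 = 0.01, so R = e^0.01 = 1.0101
Risk-neutral probability p = (e^0.01 − 0.6376)/(1.5683 − 0.6376) = 0.3724/0.9307 = 0.4002
Terminal stock prices: S_u = 180.4, S_d = 73.33
Terminal payoffs (S − K): max(77.36, 0) = 77.36, max(-29.67, 0) = 0
Node 0 (S = 115): V_0 = e^(−0.01)·[0.4002·77.3559 + 0.5998·0.0000] = 30.6467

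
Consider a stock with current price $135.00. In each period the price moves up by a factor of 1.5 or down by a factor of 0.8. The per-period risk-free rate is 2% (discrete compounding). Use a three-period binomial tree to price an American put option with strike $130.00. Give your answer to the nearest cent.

$19.82

Risk-neutral probability p = (1 + 0.02 − 0.8)/(1.5 − 0.8) = 0.2200/0.7000 = 0.3143
Terminal stock prices: S_uuu = 455.6, S_uud = 243, S_udd = 129.6, S_ddd = 69.12
Terminal payoffs (K − S): max(-325.6, 0) = 0, max(-113, 0) = 0, max(0.4, 0) = 0.4, max(60.88, 0) = 60.88
Node uu (S = 303.8): continuation = 1/1.02·[0.3143·0.0000 + 0.6857·0.0000] = 0.0000; exercise value = 0.0000 ≤ continuation, so V_uu = 0.0000
Node ud (S = 162): continuation = 1/1.02·[0.3143·0.0000 + 0.6857·0.4000] = 0.2689; exercise value = 0.0000 ≤ continuation, so V_ud = 0.2689
Node dd (S = 86.4): continuation = 1/1.02·[0.3143·0.4000 + 0.6857·60.8800] = 41.0510; exercise value = 43.6000 > continuation, so V_dd = 43.6000 (exercise)
Node u (S = 202.5): continuation = 1/1.02·[0.3143·0.0000 + 0.6857·0.2689] = 0.1808; exercise value = 0.0000 ≤ continuation, so V_u = 0.1808
Node d (S = 108): continuation = 1/1.02·[0.3143·0.2689 + 0.6857·43.6000] = 29.3938; exercise value = 22.0000 ≤ continuation, so V_d = 29.3938
Node 0 (S = 135): continuation = 1/1.02·[0.3143·0.1808 + 0.6857·29.3938] = 19.8162; exercise value = 0.0000 ≤ continuation, so V_0 = 19.8162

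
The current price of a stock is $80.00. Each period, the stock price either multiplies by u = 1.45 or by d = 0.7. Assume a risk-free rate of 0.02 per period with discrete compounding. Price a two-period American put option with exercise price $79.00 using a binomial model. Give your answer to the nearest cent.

$12.93

Risk-neutral probability p = (1 + 0.02 − 0.7)/(1.45 − 0.7) = 0.3200/0.7500 = 0.4267
Terminal stock prices: S_uu = 168.2, S_ud = 81.2, S_dd = 39.2
Terminal payoffs (K − S): max(-89.2, 0) = 0, max(-2.2, 0) = 0, max(39.8, 0) = 39.8
Node u (S = 116): continuation = 1/1.02·[0.4267·0.0000 + 0.5733·0.0000] = 0.0000; exercise value = 0.0000 ≤ continuation, so V_u = 0.0000
Node d (S = 56): continuation = 1/1.02·[0.4267·0.0000 + 0.5733·39.8000] = 22.3712; exercise value = 23.0000 > continuation, so V_d = 23.0000 (exercise)
Node 0 (S = 80): continuation = 1/1.02·[0.4267·0.0000 + 0.5733·23.0000] = 12.9281; exercise value = 0.0000 ≤ continuation, so V_0 = 12.9281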